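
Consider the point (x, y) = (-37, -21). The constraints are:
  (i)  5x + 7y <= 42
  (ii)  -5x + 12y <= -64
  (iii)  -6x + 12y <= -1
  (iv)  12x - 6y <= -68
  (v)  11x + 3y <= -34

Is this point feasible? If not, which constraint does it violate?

feasible

(i): -332 ≤ 42 ✓
(ii): -67 ≤ -64 ✓
(iii): -30 ≤ -1 ✓
(iv): -318 ≤ -68 ✓
(v): -470 ≤ -34 ✓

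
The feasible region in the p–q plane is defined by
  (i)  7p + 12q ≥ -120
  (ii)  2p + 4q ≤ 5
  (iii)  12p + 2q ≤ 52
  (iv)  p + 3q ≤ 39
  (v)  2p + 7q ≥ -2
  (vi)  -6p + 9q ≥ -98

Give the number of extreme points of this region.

Of the 15 pairwise boundary intersections, those satisfying every inequality are:
  (-92, 131/3)
  (-816/25, 226/25)
  (9/2, -1)
  (-141/2, 73/2)
  (23/5, -8/5)

5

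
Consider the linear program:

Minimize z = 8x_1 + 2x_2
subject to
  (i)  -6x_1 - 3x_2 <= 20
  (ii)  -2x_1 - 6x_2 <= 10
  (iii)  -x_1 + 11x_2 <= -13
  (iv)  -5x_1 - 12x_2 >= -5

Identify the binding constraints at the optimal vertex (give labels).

Corner points and z = 8x_1 + 2x_2:
  (-8/7, -9/7) → z = -82/7
  (25, -10) → z = 180
  (211/67, -60/67) → z = 1568/67

The minimum is at (-8/7, -9/7). Substituting into each constraint, equality holds for (ii) and (iii); the remaining constraints have slack.

(ii) and (iii)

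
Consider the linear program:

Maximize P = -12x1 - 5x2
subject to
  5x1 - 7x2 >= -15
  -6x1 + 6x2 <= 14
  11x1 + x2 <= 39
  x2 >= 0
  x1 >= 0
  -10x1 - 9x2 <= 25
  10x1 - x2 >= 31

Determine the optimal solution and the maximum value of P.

Extreme points and P = -12x1 - 5x2:
  (39/11, 0) → P = -468/11
  (10/3, 7/3) → P = -155/3
  (31/10, 0) → P = -186/5

At the optimal vertex, x2 = 0 and 10x1 - x2 = 31.
Solving simultaneously gives x1 = 31/10, x2 = 0.

x1 = 31/10, x2 = 0, maximum P = -186/5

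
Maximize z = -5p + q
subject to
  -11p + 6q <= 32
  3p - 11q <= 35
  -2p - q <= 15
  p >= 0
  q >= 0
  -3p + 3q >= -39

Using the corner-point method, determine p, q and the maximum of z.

Corner points and z = -5p + q:
  (0, 16/3) → z = 16/3
  (35/3, 0) → z = -175/3
  (27/2, 1/2) → z = -67
  (0, 0) → z = 0
The feasible region is unbounded (it extends along (6, 11), (1, 1)), but z strictly decreases along every unbounded feasible direction, so there is no improving ray and the maximum is attained at a vertex.

The binding constraints are -11p + 6q = 32 and p = 0.
Solving simultaneously gives p = 0, q = 16/3.

p = 0, q = 16/3, maximum z = 16/3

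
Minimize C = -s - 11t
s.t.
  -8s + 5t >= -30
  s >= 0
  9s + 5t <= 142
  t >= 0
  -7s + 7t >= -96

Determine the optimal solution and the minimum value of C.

Extreme points and C = -s - 11t:
  (172/17, 866/85) → C = -10386/85
  (15/4, 0) → C = -15/4
  (0, 142/5) → C = -1562/5
  (0, 0) → C = 0

s = 0, t = 142/5, minimum C = -1562/5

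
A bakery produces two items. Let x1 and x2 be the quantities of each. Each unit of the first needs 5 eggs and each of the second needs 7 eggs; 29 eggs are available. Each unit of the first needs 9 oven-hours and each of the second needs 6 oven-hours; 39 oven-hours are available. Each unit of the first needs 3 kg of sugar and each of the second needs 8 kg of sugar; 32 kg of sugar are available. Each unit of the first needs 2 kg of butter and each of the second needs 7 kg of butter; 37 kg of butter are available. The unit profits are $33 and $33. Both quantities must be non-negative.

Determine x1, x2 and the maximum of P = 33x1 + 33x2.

x1 = 3, x2 = 2, maximum P = 165

Corner points and P = 33x1 + 33x2:
  (0, 0) → P = 0
  (0, 4) → P = 132
  (13/3, 0) → P = 143
  (3, 2) → P = 165
  (8/19, 73/19) → P = 2673/19

At the optimal vertex, 5x1 + 7x2 = 29 and 9x1 + 6x2 = 39.
Solving simultaneously gives x1 = 3, x2 = 2.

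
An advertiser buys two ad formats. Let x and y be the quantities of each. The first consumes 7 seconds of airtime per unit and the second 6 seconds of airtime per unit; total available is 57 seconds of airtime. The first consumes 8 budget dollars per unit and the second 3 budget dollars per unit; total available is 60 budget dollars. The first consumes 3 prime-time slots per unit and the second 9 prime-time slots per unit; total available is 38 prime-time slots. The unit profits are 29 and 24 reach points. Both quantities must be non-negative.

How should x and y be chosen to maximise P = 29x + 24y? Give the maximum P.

Feasible corners and P = 29x + 24y:
  (0, 0) → P = 0
  (0, 38/9) → P = 304/3
  (15/2, 0) → P = 435/2
  (7, 4/3) → P = 235
  (19/3, 19/9) → P = 703/3

x = 7, y = 4/3, maximum P = 235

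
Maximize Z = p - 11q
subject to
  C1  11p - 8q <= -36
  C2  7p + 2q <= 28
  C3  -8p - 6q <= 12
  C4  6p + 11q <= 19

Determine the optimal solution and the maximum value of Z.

Vertices and Z = p - 11q:
  (-12/5, 6/5) → Z = -78/5
  (-244/169, 425/169) → Z = -4919/169
  (-123/26, 56/13) → Z = -1355/26

At the optimal vertex, 11p - 8q = -36 and -8p - 6q = 12.
Solving simultaneously gives p = -12/5, q = 6/5.

p = -12/5, q = 6/5, maximum Z = -78/5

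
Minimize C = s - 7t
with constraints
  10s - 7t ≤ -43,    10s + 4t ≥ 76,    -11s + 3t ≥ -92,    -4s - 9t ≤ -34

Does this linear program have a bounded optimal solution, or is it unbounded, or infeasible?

From the feasible point (36/11, 119/11), moving in the direction (-4, 10) keeps every constraint satisfied while C decreases without bound.

unbounded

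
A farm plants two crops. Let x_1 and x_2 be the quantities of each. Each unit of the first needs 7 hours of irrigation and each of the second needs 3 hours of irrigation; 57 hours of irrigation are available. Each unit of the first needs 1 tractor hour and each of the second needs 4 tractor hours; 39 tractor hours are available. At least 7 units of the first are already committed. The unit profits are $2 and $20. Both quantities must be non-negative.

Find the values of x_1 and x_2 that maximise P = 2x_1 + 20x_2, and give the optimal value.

x_1 = 7, x_2 = 8/3, maximum P = 202/3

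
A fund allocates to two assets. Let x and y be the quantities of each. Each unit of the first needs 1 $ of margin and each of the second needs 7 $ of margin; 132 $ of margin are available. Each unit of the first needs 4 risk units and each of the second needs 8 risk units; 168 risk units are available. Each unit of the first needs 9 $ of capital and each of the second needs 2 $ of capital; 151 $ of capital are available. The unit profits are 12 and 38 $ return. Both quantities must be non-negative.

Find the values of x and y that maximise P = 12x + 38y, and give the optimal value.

x = 6, y = 18, maximum P = 756

Feasible corners and P = 12x + 38y:
  (0, 0) → P = 0
  (0, 132/7) → P = 5016/7
  (151/9, 0) → P = 604/3
  (6, 18) → P = 756
  (109/8, 227/16) → P = 5621/8

The binding constraints are x + 7y = 132 and 4x + 8y = 168.
Solving simultaneously gives x = 6, y = 18.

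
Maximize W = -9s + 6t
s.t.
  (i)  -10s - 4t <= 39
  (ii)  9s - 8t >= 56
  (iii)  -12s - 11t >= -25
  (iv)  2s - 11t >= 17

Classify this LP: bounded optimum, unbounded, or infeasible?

bounded optimum

Feasible corners and W = -9s + 6t:
  (-22/29, -911/116) → W = -2337/58
  (272/65, -149/65) → W = -3342/65
The feasible region has finitely many vertices and no improving ray; the maximum is -2337/58 at (-22/29, -911/116).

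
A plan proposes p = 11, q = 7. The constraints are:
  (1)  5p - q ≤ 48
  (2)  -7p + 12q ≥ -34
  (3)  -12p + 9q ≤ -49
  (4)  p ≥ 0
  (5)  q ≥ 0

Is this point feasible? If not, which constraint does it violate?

(1): 48 ≤ 48 ✓
(2): 7 ≥ -34 ✓
(3): -69 ≤ -49 ✓
(4): 11 ≥ 0 ✓
(5): 7 ≥ 0 ✓

feasible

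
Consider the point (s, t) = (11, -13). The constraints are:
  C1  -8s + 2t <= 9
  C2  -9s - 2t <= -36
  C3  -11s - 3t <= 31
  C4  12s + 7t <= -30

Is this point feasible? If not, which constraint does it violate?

Constraint C4: 12s + 7t = 41, which is not ≤ -30. All other constraints are satisfied.

not feasible — violates C4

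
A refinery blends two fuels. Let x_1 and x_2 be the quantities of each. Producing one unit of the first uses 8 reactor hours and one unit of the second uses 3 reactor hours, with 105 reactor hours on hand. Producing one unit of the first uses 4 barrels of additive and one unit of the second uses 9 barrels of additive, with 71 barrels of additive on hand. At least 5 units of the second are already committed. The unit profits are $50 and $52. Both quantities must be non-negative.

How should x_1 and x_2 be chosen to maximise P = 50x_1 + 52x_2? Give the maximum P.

x_1 = 13/2, x_2 = 5, maximum P = 585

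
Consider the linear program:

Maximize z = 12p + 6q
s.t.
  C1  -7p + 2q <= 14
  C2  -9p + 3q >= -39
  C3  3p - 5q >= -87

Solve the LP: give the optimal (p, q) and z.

Vertices and z = 12p + 6q:
  (-40, -133) → z = -1278
  (104/29, 567/29) → z = 4650/29
  (38/3, 25) → z = 302

The binding constraints are -9p + 3q = -39 and 3p - 5q = -87.
Solving simultaneously gives p = 38/3, q = 25.

p = 38/3, q = 25, maximum z = 302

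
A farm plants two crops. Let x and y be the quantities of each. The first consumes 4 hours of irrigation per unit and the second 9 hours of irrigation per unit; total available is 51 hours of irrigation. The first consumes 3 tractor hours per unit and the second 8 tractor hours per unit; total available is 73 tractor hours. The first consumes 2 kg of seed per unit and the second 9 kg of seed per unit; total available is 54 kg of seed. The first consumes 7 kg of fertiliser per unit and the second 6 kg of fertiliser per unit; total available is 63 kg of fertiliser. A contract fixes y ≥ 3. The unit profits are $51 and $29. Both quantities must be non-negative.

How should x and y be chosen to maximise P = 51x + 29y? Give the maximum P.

Corner points and P = 51x + 29y:
  (0, 17/3) → P = 493/3
  (0, 3) → P = 87
  (6, 3) → P = 393

x = 6, y = 3, maximum P = 393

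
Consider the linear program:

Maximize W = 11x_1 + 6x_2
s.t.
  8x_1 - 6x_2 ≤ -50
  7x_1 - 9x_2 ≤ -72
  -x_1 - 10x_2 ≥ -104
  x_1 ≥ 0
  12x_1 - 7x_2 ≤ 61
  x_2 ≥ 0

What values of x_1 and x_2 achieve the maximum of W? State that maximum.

At the optimal vertex, 8x_1 - 6x_2 = -50 and -x_1 - 10x_2 = -104.
Solving simultaneously gives x_1 = 62/43, x_2 = 441/43.

x_1 = 62/43, x_2 = 441/43, maximum W = 3328/43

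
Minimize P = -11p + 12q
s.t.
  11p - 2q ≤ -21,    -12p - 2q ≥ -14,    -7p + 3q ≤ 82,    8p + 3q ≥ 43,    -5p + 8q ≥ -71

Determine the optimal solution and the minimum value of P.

p = -11/5, q = 101/5, minimum P = 1333/5

Vertices and P = -11p + 12q:
  (-61/25, 541/25) → P = 7163/25
  (-11/5, 101/5) → P = 1333/5
  (-13/5, 319/15) → P = 1419/5

The optimum lies where -12p - 2q = -14 and 8p + 3q = 43.
Solving simultaneously gives p = -11/5, q = 101/5.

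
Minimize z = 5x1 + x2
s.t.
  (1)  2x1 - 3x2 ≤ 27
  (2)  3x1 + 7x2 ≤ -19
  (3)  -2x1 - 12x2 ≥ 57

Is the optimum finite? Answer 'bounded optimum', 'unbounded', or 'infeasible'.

unbounded

From the feasible point (51/10, -28/5), moving in the direction (-3, -2) keeps every constraint satisfied while z decreases without bound.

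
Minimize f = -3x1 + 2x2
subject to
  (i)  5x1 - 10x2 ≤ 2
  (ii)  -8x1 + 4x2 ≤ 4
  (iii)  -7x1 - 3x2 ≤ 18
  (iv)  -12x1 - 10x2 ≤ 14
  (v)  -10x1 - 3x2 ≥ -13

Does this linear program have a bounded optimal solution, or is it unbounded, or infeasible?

Vertices and f = -3x1 + 2x2:
  (-12/17, -47/85) → f = 86/85
  (136/115, 9/23) → f = -318/115
  (-3/4, -1/2) → f = 5/4
  (5/8, 9/4) → f = 21/8
The feasible region has finitely many vertices and no improving ray; the minimum is -318/115 at (136/115, 9/23).

bounded optimum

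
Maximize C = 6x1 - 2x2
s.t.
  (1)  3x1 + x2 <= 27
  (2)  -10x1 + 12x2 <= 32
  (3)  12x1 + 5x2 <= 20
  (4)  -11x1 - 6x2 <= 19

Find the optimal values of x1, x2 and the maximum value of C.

Vertices and C = 6x1 - 2x2:
  (40/97, 292/97) → C = -344/97
  (-35/16, 27/32) → C = -237/16
  (215/17, -448/17) → C = 2186/17

The binding constraints are 12x1 + 5x2 = 20 and -11x1 - 6x2 = 19.
Solving simultaneously gives x1 = 215/17, x2 = -448/17.

x1 = 215/17, x2 = -448/17, maximum C = 2186/17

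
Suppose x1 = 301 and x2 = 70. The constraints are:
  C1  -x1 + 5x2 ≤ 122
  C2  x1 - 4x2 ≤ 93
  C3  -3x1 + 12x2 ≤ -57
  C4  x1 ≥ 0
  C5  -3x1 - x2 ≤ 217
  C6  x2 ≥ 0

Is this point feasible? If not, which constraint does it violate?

feasible

C1: 49 ≤ 122 ✓
C2: 21 ≤ 93 ✓
C3: -63 ≤ -57 ✓
C4: 301 ≥ 0 ✓
C5: -973 ≤ 217 ✓
C6: 70 ≥ 0 ✓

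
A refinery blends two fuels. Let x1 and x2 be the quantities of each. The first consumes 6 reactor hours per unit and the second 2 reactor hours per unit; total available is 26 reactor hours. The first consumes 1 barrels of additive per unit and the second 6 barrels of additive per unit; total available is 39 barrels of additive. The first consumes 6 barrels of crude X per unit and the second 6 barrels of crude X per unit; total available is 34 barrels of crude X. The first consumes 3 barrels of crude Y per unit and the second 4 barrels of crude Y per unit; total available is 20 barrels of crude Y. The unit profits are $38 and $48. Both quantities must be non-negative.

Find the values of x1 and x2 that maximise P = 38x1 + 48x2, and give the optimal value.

Extreme points and P = 38x1 + 48x2:
  (0, 0) → P = 0
  (0, 5) → P = 240
  (13/3, 0) → P = 494/3
  (11/3, 2) → P = 706/3
  (8/3, 3) → P = 736/3

x1 = 8/3, x2 = 3, maximum P = 736/3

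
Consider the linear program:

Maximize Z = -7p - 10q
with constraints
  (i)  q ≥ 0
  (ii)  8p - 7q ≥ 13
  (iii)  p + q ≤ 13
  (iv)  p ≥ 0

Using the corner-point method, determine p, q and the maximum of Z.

Corner points and Z = -7p - 10q:
  (13/8, 0) → Z = -91/8
  (13, 0) → Z = -91
  (104/15, 91/15) → Z = -546/5

At the optimal vertex, q = 0 and 8p - 7q = 13.
Solving simultaneously gives p = 13/8, q = 0.

p = 13/8, q = 0, maximum Z = -91/8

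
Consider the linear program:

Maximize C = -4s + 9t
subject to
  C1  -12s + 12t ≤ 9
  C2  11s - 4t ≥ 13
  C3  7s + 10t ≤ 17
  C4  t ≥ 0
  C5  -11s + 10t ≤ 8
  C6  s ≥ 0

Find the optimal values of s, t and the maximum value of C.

s = 33/23, t = 16/23, maximum C = 12/23

The optimum lies where 11s - 4t = 13 and 7s + 10t = 17.
Solving simultaneously gives s = 33/23, t = 16/23.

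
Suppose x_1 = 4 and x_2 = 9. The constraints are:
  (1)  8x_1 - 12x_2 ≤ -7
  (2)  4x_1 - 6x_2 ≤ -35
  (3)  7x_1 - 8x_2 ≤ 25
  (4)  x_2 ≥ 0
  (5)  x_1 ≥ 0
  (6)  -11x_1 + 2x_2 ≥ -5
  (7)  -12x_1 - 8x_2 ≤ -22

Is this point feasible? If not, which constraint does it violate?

Constraint (6): -11x_1 + 2x_2 = -26, which is not ≥ -5. All other constraints are satisfied.

not feasible — violates (6)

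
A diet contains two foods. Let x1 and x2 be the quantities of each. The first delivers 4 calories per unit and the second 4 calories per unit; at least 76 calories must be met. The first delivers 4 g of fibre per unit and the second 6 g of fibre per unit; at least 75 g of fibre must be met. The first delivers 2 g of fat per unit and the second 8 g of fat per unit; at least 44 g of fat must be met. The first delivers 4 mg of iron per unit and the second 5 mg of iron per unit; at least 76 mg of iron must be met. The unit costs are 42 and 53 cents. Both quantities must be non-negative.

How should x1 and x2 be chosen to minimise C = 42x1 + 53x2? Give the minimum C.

Vertices and C = 42x1 + 53x2:
  (0, 19) → C = 1007
  (22, 0) → C = 924
  (18, 1) → C = 809
The feasible region is unbounded (it extends along (0, 1), (1, 0)), but C strictly increases along every unbounded feasible direction, so there is no improving ray and the minimum is attained at a vertex.

The optimum lies where 4x1 + 4x2 = 76 and 2x1 + 8x2 = 44.
Solving simultaneously gives x1 = 18, x2 = 1.

x1 = 18, x2 = 1, minimum C = 809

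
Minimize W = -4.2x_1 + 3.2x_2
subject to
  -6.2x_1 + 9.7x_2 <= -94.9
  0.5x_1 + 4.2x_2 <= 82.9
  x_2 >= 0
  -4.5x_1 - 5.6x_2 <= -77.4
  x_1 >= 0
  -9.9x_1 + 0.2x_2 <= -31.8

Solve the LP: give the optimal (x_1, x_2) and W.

Feasible corners and W = -4.2x_1 + 3.2x_2:
  (120271/3089, 46653/3089) → W = -1779243/15445
  (128222/7837, 5283/7837) → W = -2608134/39185
  (829/5, 0) → W = -17409/25
  (86/5, 0) → W = -1806/25

The binding constraints are 0.5x_1 + 4.2x_2 = 82.9 and x_2 = 0.
Solving simultaneously gives x_1 = 829/5, x_2 = 0.

x_1 = 165.8, x_2 = 0, minimum W = -696.36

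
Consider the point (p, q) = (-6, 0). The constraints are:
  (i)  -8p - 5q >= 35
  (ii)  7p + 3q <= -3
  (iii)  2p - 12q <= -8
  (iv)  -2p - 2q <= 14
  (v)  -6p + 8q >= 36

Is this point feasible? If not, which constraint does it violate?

(i): 48 ≥ 35 ✓
(ii): -42 ≤ -3 ✓
(iii): -12 ≤ -8 ✓
(iv): 12 ≤ 14 ✓
(v): 36 ≥ 36 ✓

feasible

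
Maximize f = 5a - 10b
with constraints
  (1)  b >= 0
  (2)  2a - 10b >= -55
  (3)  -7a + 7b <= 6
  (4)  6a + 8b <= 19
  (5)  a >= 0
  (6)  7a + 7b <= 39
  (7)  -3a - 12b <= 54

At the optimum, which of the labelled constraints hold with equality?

Extreme points and f = 5a - 10b:
  (19/6, 0) → f = 95/6
  (0, 0) → f = 0
  (85/98, 169/98) → f = -1265/98
  (0, 6/7) → f = -60/7

The maximum is at (19/6, 0). Substituting into each constraint, equality holds for (1) and (4); the remaining constraints have slack.

(1) and (4)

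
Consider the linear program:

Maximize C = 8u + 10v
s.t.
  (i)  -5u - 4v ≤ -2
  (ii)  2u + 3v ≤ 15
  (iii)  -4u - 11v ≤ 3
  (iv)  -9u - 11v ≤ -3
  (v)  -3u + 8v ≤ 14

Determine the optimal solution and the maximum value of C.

Feasible corners and C = 8u + 10v:
  (10/19, -3/19) → C = 50/19
  (-10/13, 19/13) → C = 110/13
  (87/5, -33/5) → C = 366/5
  (78/25, 73/25) → C = 1354/25
  (6/5, -39/55) → C = 138/55

u = 87/5, v = -33/5, maximum C = 366/5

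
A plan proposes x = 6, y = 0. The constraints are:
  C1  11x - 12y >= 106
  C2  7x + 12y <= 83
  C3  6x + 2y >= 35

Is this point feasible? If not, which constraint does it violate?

Constraint C1: 11x - 12y = 66, which is not ≥ 106. All other constraints are satisfied.

not feasible — violates C1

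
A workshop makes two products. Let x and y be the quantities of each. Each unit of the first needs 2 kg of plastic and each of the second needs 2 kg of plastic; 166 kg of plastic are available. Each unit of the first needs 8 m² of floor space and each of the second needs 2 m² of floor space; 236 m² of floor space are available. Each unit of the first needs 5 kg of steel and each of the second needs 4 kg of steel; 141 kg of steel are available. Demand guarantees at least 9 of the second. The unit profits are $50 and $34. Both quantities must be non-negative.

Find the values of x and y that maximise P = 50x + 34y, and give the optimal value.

x = 21, y = 9, maximum P = 1356

Extreme points and P = 50x + 34y:
  (0, 141/4) → P = 2397/2
  (0, 9) → P = 306
  (21, 9) → P = 1356

The optimum lies where 5x + 4y = 141 and y = 9.
Solving simultaneously gives x = 21, y = 9.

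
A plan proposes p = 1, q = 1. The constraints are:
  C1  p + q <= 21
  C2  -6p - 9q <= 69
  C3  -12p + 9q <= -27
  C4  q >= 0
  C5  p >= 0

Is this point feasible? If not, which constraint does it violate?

not feasible — violates C3

Constraint C3: -12p + 9q = -3, which is not ≤ -27. All other constraints are satisfied.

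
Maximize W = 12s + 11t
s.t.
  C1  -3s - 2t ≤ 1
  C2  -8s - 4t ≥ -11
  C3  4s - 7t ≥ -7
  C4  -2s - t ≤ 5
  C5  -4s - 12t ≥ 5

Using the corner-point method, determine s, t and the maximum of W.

s = 19/10, t = -21/20, maximum W = 45/4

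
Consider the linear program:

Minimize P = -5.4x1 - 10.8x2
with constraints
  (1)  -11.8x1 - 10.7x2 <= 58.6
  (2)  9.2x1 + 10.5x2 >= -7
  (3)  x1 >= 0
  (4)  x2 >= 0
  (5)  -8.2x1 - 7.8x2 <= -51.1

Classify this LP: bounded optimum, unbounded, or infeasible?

From the feasible point (0, 511/78), moving in the direction (0, 1) keeps every constraint satisfied while P decreases without bound.

unbounded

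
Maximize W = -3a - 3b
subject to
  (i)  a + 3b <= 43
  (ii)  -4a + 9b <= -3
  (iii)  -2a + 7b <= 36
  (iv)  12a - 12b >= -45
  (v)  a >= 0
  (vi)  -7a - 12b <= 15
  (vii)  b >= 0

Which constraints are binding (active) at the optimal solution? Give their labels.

(ii) and (vii)

Vertices and W = -3a - 3b:
  (132/7, 169/21) → W = -565/7
  (43, 0) → W = -129
  (3/4, 0) → W = -9/4

The maximum is at (3/4, 0). Substituting into each constraint, equality holds for (ii) and (vii); the remaining constraints have slack.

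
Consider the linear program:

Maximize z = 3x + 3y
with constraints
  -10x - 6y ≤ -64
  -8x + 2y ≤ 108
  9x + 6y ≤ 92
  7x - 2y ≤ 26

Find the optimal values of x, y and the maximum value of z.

x = -232/33, y = 854/33, maximum z = 622/11

Feasible corners and z = 3x + 3y:
  (-130/17, 398/17) → z = 804/17
  (142/31, 94/31) → z = 708/31
  (-232/33, 854/33) → z = 622/11
  (17/3, 41/6) → z = 75/2

At the optimal vertex, -8x + 2y = 108 and 9x + 6y = 92.
Solving simultaneously gives x = -232/33, y = 854/33.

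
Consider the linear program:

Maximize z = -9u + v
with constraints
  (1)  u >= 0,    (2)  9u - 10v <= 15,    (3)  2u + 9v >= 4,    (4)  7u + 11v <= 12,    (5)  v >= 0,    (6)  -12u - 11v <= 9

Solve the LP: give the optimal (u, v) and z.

u = 0, v = 12/11, maximum z = 12/11

Vertices and z = -9u + v:
  (0, 4/9) → z = 4/9
  (0, 12/11) → z = 12/11
  (64/41, 4/41) → z = -572/41

At the optimal vertex, u = 0 and 7u + 11v = 12.
Solving simultaneously gives u = 0, v = 12/11.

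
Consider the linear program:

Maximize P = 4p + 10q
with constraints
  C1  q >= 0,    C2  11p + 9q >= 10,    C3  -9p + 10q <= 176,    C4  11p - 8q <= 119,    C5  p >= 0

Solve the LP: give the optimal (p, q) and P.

p = 1299/19, q = 3007/38, maximum P = 20231/19

Feasible corners and P = 4p + 10q:
  (10/11, 0) → P = 40/11
  (119/11, 0) → P = 476/11
  (0, 10/9) → P = 100/9
  (1299/19, 3007/38) → P = 20231/19
  (0, 88/5) → P = 176

At the optimal vertex, -9p + 10q = 176 and 11p - 8q = 119.
Solving simultaneously gives p = 1299/19, q = 3007/38.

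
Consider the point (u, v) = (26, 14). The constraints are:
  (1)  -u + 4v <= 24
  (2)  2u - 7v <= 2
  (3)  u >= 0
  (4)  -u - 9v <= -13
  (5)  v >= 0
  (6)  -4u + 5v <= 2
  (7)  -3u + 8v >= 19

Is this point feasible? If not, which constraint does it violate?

not feasible — violates (1)

Constraint (1): -u + 4v = 30, which is not ≤ 24. All other constraints are satisfied.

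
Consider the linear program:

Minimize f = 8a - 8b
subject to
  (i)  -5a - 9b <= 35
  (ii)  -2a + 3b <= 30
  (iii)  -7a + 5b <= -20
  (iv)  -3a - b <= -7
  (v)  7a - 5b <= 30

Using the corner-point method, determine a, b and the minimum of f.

a = 210/11, b = 250/11, minimum f = -320/11

Vertices and f = 8a - 8b:
  (210/11, 250/11) → f = -320/11
  (240/11, 270/11) → f = -240/11
  (5/2, -1/2) → f = 24
  (65/22, -41/22) → f = 424/11

The optimum lies where -2a + 3b = 30 and -7a + 5b = -20.
Solving simultaneously gives a = 210/11, b = 250/11.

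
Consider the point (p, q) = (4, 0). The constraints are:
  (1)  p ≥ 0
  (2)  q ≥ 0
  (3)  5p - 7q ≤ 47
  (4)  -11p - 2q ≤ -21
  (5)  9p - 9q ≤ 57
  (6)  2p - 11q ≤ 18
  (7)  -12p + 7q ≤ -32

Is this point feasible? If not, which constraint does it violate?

feasible

(1): 4 ≥ 0 ✓
(2): 0 ≥ 0 ✓
(3): 20 ≤ 47 ✓
(4): -44 ≤ -21 ✓
(5): 36 ≤ 57 ✓
(6): 8 ≤ 18 ✓
(7): -48 ≤ -32 ✓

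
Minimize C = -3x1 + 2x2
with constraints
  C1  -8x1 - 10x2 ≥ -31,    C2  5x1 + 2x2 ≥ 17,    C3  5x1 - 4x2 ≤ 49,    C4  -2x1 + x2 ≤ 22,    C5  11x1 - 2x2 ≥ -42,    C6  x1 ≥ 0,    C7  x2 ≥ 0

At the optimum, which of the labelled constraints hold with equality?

Corner points and C = -3x1 + 2x2:
  (54/17, 19/34) → C = -143/17
  (31/8, 0) → C = -93/8
  (17/5, 0) → C = -51/5

The minimum is at (31/8, 0). Substituting into each constraint, equality holds for C1 and C7; the remaining constraints have slack.

C1 and C7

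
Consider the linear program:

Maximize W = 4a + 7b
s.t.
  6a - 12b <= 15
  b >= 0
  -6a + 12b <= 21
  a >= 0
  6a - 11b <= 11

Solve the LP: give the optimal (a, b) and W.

Corner points and W = 4a + 7b:
  (0, 0) → W = 0
  (11/6, 0) → W = 22/3
  (0, 7/4) → W = 49/4
  (121/2, 32) → W = 466

The optimum lies where -6a + 12b = 21 and 6a - 11b = 11.
Solving simultaneously gives a = 121/2, b = 32.

a = 121/2, b = 32, maximum W = 466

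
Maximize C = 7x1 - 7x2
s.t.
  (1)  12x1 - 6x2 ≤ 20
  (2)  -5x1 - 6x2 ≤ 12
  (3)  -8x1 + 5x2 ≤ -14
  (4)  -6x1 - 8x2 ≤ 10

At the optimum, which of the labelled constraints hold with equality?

(1) and (4)

Feasible corners and C = 7x1 - 7x2:
  (4/3, -2/3) → C = 14
  (25/33, -20/11) → C = 595/33
  (31/47, -82/47) → C = 791/47

The maximum is at (25/33, -20/11). Substituting into each constraint, equality holds for (1) and (4); the remaining constraints have slack.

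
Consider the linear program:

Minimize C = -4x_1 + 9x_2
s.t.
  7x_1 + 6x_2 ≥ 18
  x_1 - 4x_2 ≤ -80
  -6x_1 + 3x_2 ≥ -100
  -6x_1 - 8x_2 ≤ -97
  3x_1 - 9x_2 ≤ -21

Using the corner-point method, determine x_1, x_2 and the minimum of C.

x_1 = 640/21, x_2 = 580/21, minimum C = 380/3

Corner points and C = -4x_1 + 9x_2:
  (-219/10, 571/20) → C = 6891/20
  (640/21, 580/21) → C = 380/3
  (-63/8, 577/32) → C = 6201/32
The feasible region is unbounded (it extends along (-6, 7), (1, 2)), but C strictly increases along every unbounded feasible direction, so there is no improving ray and the minimum is attained at a vertex.

At the optimal vertex, x_1 - 4x_2 = -80 and -6x_1 + 3x_2 = -100.
Solving simultaneously gives x_1 = 640/21, x_2 = 580/21.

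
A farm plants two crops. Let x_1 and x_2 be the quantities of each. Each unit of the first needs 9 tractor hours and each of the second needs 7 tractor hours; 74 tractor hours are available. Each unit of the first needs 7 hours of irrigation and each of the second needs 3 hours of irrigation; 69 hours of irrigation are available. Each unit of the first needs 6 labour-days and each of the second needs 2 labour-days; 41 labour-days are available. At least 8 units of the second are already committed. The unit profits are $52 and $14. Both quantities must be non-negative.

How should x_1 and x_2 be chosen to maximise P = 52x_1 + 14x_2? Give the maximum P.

x_1 = 2, x_2 = 8, maximum P = 216

Vertices and P = 52x_1 + 14x_2:
  (0, 74/7) → P = 148
  (0, 8) → P = 112
  (2, 8) → P = 216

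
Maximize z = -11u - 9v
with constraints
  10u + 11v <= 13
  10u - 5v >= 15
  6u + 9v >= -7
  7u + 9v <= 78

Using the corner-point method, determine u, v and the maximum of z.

u = 5/6, v = -4/3, maximum z = 17/6

Vertices and z = -11u - 9v:
  (23/16, -1/8) → z = -235/16
  (97/12, -37/6) → z = -401/12
  (5/6, -4/3) → z = 17/6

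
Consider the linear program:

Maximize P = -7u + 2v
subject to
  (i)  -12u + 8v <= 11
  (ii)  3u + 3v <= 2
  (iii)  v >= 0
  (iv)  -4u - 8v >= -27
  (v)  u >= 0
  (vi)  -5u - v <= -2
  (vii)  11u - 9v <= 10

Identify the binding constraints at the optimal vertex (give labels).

(ii) and (vi)

Vertices and P = -7u + 2v:
  (2/3, 0) → P = -14/3
  (1/3, 1/3) → P = -5/3
  (2/5, 0) → P = -14/5

The maximum is at (1/3, 1/3). Substituting into each constraint, equality holds for (ii) and (vi); the remaining constraints have slack.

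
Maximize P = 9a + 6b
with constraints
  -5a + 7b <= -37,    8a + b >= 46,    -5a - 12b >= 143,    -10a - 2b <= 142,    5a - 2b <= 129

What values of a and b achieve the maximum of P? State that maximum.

a = 631/35, b = -136/7, maximum P = 1599/35

Vertices and P = 9a + 6b:
  (695/91, -1374/91) → P = -153/7
  (221/21, -802/21) → P = -941/7
  (631/35, -136/7) → P = 1599/35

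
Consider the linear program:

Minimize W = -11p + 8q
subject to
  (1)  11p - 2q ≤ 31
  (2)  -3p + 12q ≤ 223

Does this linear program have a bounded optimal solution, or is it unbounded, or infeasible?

unbounded

From the feasible point (409/63, 1273/63), moving in the direction (-2, -11) keeps every constraint satisfied while W decreases without bound.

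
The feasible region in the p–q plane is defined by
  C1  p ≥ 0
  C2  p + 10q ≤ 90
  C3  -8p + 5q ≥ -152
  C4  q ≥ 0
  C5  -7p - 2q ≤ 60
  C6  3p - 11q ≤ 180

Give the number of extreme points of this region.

Pairwise boundary intersections that survive every other constraint:
  (0, 9)
  (0, 0)
  (394/17, 568/85)
  (19, 0)

4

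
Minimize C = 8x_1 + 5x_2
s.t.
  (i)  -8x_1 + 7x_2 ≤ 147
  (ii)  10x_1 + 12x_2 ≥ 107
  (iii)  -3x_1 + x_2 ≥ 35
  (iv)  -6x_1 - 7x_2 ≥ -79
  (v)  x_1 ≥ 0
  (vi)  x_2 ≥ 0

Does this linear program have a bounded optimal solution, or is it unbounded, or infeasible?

infeasible

The boundaries 10x_1 + 12x_2 = 107 and x_1 = 0 meet at (0, 107/12), but that point violates -3x_1 + x_2 ≥ 35. Every candidate vertex is excluded by some other constraint, so the feasible region is empty.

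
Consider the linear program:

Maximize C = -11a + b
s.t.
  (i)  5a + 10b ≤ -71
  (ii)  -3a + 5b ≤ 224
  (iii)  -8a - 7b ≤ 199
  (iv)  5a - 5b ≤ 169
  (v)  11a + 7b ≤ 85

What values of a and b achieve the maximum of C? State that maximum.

a = -1493/45, b = 427/45, maximum C = 3370/9

Vertices and C = -11a + b:
  (-1493/45, 427/45) → C = 3370/9
  (89/5, -16) → C = -1059/5
  (188/75, -2347/75) → C = -883/15

At the optimal vertex, 5a + 10b = -71 and -8a - 7b = 199.
Solving simultaneously gives a = -1493/45, b = 427/45.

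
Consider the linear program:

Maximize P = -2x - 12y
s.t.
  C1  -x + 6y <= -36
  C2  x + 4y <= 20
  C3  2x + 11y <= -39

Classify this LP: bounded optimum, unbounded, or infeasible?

unbounded

From the feasible point (162/23, -111/23), moving in the direction (-6, -1) keeps every constraint satisfied while P increases without bound.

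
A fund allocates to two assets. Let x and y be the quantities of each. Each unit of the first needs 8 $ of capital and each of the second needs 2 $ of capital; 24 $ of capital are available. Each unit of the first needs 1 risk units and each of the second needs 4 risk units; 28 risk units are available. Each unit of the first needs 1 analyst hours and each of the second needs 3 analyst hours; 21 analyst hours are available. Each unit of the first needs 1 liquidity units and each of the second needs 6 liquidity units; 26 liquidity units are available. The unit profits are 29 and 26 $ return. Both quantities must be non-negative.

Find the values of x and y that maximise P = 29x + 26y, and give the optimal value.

The binding constraints are 8x + 2y = 24 and x + 6y = 26.
Solving simultaneously gives x = 2, y = 4.

x = 2, y = 4, maximum P = 162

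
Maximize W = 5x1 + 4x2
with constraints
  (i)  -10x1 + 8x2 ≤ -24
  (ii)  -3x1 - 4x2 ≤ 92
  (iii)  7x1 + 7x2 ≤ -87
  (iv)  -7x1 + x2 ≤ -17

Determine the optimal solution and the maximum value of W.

Corner points and W = 5x1 + 4x2:
  (296/7, -383/7) → W = -52/7
  (-24/31, -695/31) → W = -2900/31
  (4/7, -13) → W = -344/7

At the optimal vertex, -3x1 - 4x2 = 92 and 7x1 + 7x2 = -87.
Solving simultaneously gives x1 = 296/7, x2 = -383/7.

x1 = 296/7, x2 = -383/7, maximum W = -52/7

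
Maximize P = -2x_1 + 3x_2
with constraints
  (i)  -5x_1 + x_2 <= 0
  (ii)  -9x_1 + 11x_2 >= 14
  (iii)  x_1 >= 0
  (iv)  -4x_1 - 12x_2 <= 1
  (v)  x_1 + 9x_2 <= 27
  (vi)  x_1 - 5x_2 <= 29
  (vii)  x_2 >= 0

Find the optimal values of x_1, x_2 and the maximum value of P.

x_1 = 27/46, x_2 = 135/46, maximum P = 351/46

Feasible corners and P = -2x_1 + 3x_2:
  (7/23, 35/23) → P = 91/23
  (27/46, 135/46) → P = 351/46
  (171/92, 257/92) → P = 429/92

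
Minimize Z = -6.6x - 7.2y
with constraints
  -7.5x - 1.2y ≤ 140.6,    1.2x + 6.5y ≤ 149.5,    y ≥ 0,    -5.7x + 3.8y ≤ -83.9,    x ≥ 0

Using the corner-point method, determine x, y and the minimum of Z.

Extreme points and Z = -6.6x - 7.2y:
  (1495/12, 0) → Z = -3289/4
  (37115/1387, 25049/1387) → Z = -2126559/6935
  (839/57, 0) → Z = -9229/95

The binding constraints are 1.2x + 6.5y = 149.5 and y = 0.
Solving simultaneously gives x = 1495/12, y = 0.

x = 1495/12, y = 0, minimum Z = -3289/4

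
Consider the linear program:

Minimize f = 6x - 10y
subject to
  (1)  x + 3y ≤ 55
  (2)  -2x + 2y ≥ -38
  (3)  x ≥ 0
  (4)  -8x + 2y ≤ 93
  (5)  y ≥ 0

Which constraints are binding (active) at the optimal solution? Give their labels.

(1) and (3)

Extreme points and f = 6x - 10y:
  (28, 9) → f = 78
  (0, 55/3) → f = -550/3
  (19, 0) → f = 114
  (0, 0) → f = 0

The minimum is at (0, 55/3). Substituting into each constraint, equality holds for (1) and (3); the remaining constraints have slack.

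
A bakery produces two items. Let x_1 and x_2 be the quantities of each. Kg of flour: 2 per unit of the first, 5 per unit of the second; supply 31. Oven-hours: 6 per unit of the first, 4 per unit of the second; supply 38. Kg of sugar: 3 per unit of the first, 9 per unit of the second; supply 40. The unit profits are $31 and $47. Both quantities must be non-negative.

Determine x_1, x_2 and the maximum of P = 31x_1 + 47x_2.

x_1 = 13/3, x_2 = 3, maximum P = 826/3

Vertices and P = 31x_1 + 47x_2:
  (0, 0) → P = 0
  (0, 40/9) → P = 1880/9
  (19/3, 0) → P = 589/3
  (13/3, 3) → P = 826/3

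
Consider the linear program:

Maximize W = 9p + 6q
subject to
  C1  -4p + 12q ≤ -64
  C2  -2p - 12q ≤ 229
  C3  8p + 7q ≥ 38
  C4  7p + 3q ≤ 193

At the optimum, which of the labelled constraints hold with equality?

C1 and C4

Feasible corners and W = 9p + 6q:
  (226/31, -90/31) → W = 1494/31
  (209/8, 27/8) → W = 2043/8
  (2059/82, -954/41) → W = 7083/82
  (77/2, -51/2) → W = 387/2

The maximum is at (209/8, 27/8). Substituting into each constraint, equality holds for C1 and C4; the remaining constraints have slack.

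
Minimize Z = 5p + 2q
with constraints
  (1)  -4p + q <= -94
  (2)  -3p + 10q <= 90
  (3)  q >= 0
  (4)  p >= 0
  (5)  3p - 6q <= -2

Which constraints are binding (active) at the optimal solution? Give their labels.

Extreme points and Z = 5p + 2q:
  (1030/37, 642/37) → Z = 6434/37
  (566/21, 290/21) → Z = 3410/21
  (130/3, 22) → Z = 782/3

The minimum is at (566/21, 290/21). Substituting into each constraint, equality holds for (1) and (5); the remaining constraints have slack.

(1) and (5)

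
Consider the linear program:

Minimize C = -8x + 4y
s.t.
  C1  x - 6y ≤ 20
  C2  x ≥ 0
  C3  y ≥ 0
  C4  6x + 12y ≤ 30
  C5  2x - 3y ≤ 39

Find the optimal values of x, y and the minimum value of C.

x = 5, y = 0, minimum C = -40

Extreme points and C = -8x + 4y:
  (0, 0) → C = 0
  (0, 5/2) → C = 10
  (5, 0) → C = -40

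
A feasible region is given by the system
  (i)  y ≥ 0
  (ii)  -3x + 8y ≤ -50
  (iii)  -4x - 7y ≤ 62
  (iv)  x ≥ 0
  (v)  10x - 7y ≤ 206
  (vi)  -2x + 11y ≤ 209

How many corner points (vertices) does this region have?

The feasible vertices (each the meet of two boundaries and inside every other half-plane) are:
  (50/3, 0)
  (103/5, 0)
  (22, 2)

3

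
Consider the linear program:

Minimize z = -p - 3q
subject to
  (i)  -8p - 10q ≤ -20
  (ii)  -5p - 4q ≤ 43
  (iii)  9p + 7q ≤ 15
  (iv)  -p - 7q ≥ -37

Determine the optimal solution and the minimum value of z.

Vertices and z = -p - 3q:
  (5/17, 30/17) → z = -95/17
  (-5, 6) → z = -13
  (-11/4, 159/28) → z = -100/7

p = -11/4, q = 159/28, minimum z = -100/7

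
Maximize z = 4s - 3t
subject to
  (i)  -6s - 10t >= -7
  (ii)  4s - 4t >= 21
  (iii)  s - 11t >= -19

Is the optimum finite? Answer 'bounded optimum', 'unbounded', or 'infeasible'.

From the feasible point (119/32, -49/32), moving in the direction (10, -6) keeps every constraint satisfied while z increases without bound.

unbounded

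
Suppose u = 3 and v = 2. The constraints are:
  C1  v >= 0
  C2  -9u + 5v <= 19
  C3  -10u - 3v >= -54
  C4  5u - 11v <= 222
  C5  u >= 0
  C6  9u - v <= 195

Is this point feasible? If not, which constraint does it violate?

feasible

C1: 2 ≥ 0 ✓
C2: -17 ≤ 19 ✓
C3: -36 ≥ -54 ✓
C4: -7 ≤ 222 ✓
C5: 3 ≥ 0 ✓
C6: 25 ≤ 195 ✓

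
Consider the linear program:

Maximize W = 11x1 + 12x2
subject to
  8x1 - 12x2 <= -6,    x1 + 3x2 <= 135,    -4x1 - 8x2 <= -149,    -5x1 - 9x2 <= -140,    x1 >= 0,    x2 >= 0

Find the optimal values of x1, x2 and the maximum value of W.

Feasible corners and W = 11x1 + 12x2:
  (89/2, 181/6) → W = 1703/2
  (435/28, 76/7) → W = 8433/28
  (0, 45) → W = 540
  (0, 149/8) → W = 447/2

x1 = 89/2, x2 = 181/6, maximum W = 1703/2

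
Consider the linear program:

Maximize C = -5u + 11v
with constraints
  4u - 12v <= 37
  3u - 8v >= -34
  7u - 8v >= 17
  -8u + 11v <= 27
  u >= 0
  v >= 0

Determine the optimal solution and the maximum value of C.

u = 51/4, v = 289/32, maximum C = 1139/32

Extreme points and C = -5u + 11v:
  (37/4, 0) → C = -185/4
  (51/4, 289/32) → C = 1139/32
  (17/7, 0) → C = -85/7
The feasible region is unbounded (it extends along (3, 1), (8, 3)), but C strictly decreases along every unbounded feasible direction, so there is no improving ray and the maximum is attained at a vertex.

The binding constraints are 3u - 8v = -34 and 7u - 8v = 17.
Solving simultaneously gives u = 51/4, v = 289/32.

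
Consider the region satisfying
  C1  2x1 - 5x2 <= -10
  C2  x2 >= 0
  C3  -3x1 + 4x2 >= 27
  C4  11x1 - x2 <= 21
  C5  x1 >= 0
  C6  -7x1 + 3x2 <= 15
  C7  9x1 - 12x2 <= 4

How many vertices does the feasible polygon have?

3

Of the 20 pairwise boundary intersections, those satisfying every inequality are:
  (111/41, 360/41)
  (21/19, 144/19)
  (3, 12)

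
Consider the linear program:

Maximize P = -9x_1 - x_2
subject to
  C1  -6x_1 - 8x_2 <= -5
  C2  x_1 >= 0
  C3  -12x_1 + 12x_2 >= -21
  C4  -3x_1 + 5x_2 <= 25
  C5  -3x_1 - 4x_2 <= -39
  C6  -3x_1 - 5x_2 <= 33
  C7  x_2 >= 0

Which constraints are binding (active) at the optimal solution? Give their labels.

C4 and C5

Vertices and P = -9x_1 - x_2:
  (135/8, 121/8) → P = -167
  (46/7, 135/28) → P = -1791/28
  (95/27, 64/9) → P = -349/9

The maximum is at (95/27, 64/9). Substituting into each constraint, equality holds for C4 and C5; the remaining constraints have slack.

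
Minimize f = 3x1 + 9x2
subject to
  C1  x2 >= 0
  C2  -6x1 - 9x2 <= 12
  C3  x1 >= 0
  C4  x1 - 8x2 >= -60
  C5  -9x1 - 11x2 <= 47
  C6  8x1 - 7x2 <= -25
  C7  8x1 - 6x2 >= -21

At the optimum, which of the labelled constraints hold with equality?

C6 and C7

Feasible corners and f = 3x1 + 9x2:
  (220/57, 455/57) → f = 1585/19
  (96/29, 459/58) → f = 4707/58
  (3/8, 4) → f = 297/8

The minimum is at (3/8, 4). Substituting into each constraint, equality holds for C6 and C7; the remaining constraints have slack.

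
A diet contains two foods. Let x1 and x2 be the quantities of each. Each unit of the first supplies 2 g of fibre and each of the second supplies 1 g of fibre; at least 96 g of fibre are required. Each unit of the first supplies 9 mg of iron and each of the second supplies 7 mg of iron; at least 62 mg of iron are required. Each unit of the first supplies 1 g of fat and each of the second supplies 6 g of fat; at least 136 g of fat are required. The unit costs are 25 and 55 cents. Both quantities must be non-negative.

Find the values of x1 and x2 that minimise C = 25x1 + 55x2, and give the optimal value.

Extreme points and C = 25x1 + 55x2:
  (0, 96) → C = 5280
  (136, 0) → C = 3400
  (40, 16) → C = 1880
The feasible region is unbounded (it extends along (0, 1), (1, 0)), but C strictly increases along every unbounded feasible direction, so there is no improving ray and the minimum is attained at a vertex.

At the optimal vertex, 2x1 + x2 = 96 and x1 + 6x2 = 136.
Solving simultaneously gives x1 = 40, x2 = 16.

x1 = 40, x2 = 16, minimum C = 1880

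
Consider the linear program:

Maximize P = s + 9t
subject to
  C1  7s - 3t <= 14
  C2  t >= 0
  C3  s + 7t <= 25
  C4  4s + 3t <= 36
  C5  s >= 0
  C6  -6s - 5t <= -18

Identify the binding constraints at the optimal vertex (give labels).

C3 and C6

Vertices and P = s + 9t:
  (173/52, 161/52) → P = 811/26
  (124/53, 42/53) → P = 502/53
  (1/37, 132/37) → P = 1189/37

The maximum is at (1/37, 132/37). Substituting into each constraint, equality holds for C3 and C6; the remaining constraints have slack.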